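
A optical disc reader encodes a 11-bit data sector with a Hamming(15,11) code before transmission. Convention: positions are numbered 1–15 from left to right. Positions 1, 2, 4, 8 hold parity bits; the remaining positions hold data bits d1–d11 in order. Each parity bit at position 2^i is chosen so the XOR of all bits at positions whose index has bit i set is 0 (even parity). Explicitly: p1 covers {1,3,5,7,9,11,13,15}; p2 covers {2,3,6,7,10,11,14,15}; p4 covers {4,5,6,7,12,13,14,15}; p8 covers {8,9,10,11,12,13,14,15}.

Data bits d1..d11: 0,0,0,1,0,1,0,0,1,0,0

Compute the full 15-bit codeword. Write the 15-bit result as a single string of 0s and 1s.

000000100100100

Place data at non-parity positions: p1 p2 0 p4 0 0 1 p8 0 1 0 0 1 0 0
p1 (pos 1,3,5,7,9,11,13,15): XOR of data positions = 0⊕0⊕1⊕0⊕0⊕1⊕0 = 0
p2 (pos 2,3,6,7,10,11,14,15): XOR of data positions = 0⊕0⊕1⊕1⊕0⊕0⊕0 = 0
p4 (pos 4,5,6,7,12,13,14,15): XOR of data positions = 0⊕0⊕1⊕0⊕1⊕0⊕0 = 0
p8 (pos 8,9,10,11,12,13,14,15): XOR of data positions = 0⊕1⊕0⊕0⊕1⊕0⊕0 = 0
Codeword: 000000100100100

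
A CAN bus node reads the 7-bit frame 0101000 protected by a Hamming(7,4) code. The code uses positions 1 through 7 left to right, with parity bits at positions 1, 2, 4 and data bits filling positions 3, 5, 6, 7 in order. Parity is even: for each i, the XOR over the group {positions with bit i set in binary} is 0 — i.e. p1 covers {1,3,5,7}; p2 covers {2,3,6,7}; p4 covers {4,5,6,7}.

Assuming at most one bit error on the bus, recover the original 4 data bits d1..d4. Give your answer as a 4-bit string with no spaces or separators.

0010

s1 (pos 1,3,5,7): 0⊕0⊕0⊕0 = 0
s2 (pos 2,3,6,7): 1⊕0⊕0⊕0 = 1
s4 (pos 4,5,6,7): 1⊕0⊕0⊕0 = 1
Syndrome s4…s1 = 110 → error at position 6.
Flip position 6: 0101000 → 0101010
Read data bits from positions 3,5,6,7: 0010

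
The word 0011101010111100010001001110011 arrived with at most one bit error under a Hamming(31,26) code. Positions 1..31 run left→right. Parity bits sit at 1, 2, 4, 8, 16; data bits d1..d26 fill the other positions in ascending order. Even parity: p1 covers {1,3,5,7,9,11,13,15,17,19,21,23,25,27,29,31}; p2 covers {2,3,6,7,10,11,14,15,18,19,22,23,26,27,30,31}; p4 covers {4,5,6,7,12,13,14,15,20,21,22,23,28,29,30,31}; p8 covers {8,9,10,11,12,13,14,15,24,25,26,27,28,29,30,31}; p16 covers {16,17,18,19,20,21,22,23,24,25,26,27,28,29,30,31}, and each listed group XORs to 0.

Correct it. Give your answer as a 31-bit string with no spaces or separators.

0011101010111100010011001110011

s1 (pos 1,3,5,7,9,11,13,15,17,19,21,23,25,27,29,31): 0⊕1⊕1⊕1⊕1⊕1⊕1⊕0⊕0⊕0⊕0⊕0⊕1⊕1⊕0⊕1 = 1
s2 (pos 2,3,6,7,10,11,14,15,18,19,22,23,26,27,30,31): 0⊕1⊕0⊕1⊕0⊕1⊕1⊕0⊕1⊕0⊕1⊕0⊕1⊕1⊕1⊕1 = 0
s4 (pos 4,5,6,7,12,13,14,15,20,21,22,23,28,29,30,31): 1⊕1⊕0⊕1⊕1⊕1⊕1⊕0⊕0⊕0⊕1⊕0⊕0⊕0⊕1⊕1 = 1
s8 (pos 8,9,10,11,12,13,14,15,24,25,26,27,28,29,30,31): 0⊕1⊕0⊕1⊕1⊕1⊕1⊕0⊕0⊕1⊕1⊕1⊕0⊕0⊕1⊕1 = 0
s16 (pos 16,17,18,19,20,21,22,23,24,25,26,27,28,29,30,31): 0⊕0⊕1⊕0⊕0⊕0⊕1⊕0⊕0⊕1⊕1⊕1⊕0⊕0⊕1⊕1 = 1
Syndrome s16…s1 = 10101 → error at position 21.
Flip position 21: 0011101010111100010001001110011 → 0011101010111100010011001110011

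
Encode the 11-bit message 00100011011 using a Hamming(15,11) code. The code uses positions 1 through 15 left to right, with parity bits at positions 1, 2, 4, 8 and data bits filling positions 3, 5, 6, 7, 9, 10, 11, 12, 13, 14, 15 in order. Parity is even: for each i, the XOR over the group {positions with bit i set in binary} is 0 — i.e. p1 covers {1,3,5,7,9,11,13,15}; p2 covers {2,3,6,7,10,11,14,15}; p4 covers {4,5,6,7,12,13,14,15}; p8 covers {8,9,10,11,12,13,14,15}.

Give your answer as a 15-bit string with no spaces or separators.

Place data at non-parity positions: p1 p2 0 p4 0 1 0 p8 0 0 1 1 0 1 1
p1 (pos 1,3,5,7,9,11,13,15): XOR of data positions = 0⊕0⊕0⊕0⊕1⊕0⊕1 = 0
p2 (pos 2,3,6,7,10,11,14,15): XOR of data positions = 0⊕1⊕0⊕0⊕1⊕1⊕1 = 0
p4 (pos 4,5,6,7,12,13,14,15): XOR of data positions = 0⊕1⊕0⊕1⊕0⊕1⊕1 = 0
p8 (pos 8,9,10,11,12,13,14,15): XOR of data positions = 0⊕0⊕1⊕1⊕0⊕1⊕1 = 0
Codeword: 000001000011011

000001000011011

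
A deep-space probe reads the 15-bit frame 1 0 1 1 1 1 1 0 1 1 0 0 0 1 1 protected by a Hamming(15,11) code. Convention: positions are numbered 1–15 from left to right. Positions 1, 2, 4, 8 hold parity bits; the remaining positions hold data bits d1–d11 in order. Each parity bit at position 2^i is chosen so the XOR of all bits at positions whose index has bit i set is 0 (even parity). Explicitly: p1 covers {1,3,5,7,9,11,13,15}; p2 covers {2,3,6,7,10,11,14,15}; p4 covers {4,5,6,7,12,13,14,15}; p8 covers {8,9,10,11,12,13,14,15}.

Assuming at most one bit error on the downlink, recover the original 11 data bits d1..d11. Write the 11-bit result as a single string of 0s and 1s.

s1 (pos 1,3,5,7,9,11,13,15): 1⊕1⊕1⊕1⊕1⊕0⊕0⊕1 = 0
s2 (pos 2,3,6,7,10,11,14,15): 0⊕1⊕1⊕1⊕1⊕0⊕1⊕1 = 0
s4 (pos 4,5,6,7,12,13,14,15): 1⊕1⊕1⊕1⊕0⊕0⊕1⊕1 = 0
s8 (pos 8,9,10,11,12,13,14,15): 0⊕1⊕1⊕0⊕0⊕0⊕1⊕1 = 0
Syndrome s8…s1 = 0000 → no error.
Read data bits from positions 3,5,6,7,9,10,11,12,13,14,15: 11111100011

11111100011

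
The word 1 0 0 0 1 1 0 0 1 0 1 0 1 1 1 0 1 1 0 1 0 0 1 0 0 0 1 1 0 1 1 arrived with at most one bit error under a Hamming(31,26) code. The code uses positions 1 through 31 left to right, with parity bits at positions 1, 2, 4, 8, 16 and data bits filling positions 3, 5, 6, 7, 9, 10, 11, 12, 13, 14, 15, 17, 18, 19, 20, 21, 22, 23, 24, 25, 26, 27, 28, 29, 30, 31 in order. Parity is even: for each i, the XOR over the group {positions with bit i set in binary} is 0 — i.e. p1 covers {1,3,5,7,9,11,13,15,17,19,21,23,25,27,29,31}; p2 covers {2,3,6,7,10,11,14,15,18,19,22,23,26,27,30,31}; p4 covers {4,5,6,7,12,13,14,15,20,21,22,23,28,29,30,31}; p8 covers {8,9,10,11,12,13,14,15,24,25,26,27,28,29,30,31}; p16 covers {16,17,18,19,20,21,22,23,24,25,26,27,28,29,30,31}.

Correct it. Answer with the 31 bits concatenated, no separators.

s1 (pos 1,3,5,7,9,11,13,15,17,19,21,23,25,27,29,31): 1⊕0⊕1⊕0⊕1⊕1⊕1⊕1⊕1⊕0⊕0⊕1⊕0⊕1⊕0⊕1 = 0
s2 (pos 2,3,6,7,10,11,14,15,18,19,22,23,26,27,30,31): 0⊕0⊕1⊕0⊕0⊕1⊕1⊕1⊕1⊕0⊕0⊕1⊕0⊕1⊕1⊕1 = 1
s4 (pos 4,5,6,7,12,13,14,15,20,21,22,23,28,29,30,31): 0⊕1⊕1⊕0⊕0⊕1⊕1⊕1⊕1⊕0⊕0⊕1⊕1⊕0⊕1⊕1 = 0
s8 (pos 8,9,10,11,12,13,14,15,24,25,26,27,28,29,30,31): 0⊕1⊕0⊕1⊕0⊕1⊕1⊕1⊕0⊕0⊕0⊕1⊕1⊕0⊕1⊕1 = 1
s16 (pos 16,17,18,19,20,21,22,23,24,25,26,27,28,29,30,31): 0⊕1⊕1⊕0⊕1⊕0⊕0⊕1⊕0⊕0⊕0⊕1⊕1⊕0⊕1⊕1 = 0
Syndrome s16…s1 = 01010 → error at position 10.
Flip position 10: 1000110010101110110100100011011 → 1000110011101110110100100011011

1000110011101110110100100011011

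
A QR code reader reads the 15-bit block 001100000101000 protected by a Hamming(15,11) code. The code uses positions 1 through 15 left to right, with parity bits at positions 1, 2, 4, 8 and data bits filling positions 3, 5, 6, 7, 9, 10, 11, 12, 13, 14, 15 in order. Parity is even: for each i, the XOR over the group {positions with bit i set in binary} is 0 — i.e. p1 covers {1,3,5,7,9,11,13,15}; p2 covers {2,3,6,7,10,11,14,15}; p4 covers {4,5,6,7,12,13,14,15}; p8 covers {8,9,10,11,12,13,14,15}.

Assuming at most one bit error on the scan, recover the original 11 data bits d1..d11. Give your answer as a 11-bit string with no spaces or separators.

s1 (pos 1,3,5,7,9,11,13,15): 0⊕1⊕0⊕0⊕0⊕0⊕0⊕0 = 1
s2 (pos 2,3,6,7,10,11,14,15): 0⊕1⊕0⊕0⊕1⊕0⊕0⊕0 = 0
s4 (pos 4,5,6,7,12,13,14,15): 1⊕0⊕0⊕0⊕1⊕0⊕0⊕0 = 0
s8 (pos 8,9,10,11,12,13,14,15): 0⊕0⊕1⊕0⊕1⊕0⊕0⊕0 = 0
Syndrome s8…s1 = 0001 → error at position 1.
Flip position 1: 001100000101000 → 101100000101000
Read data bits from positions 3,5,6,7,9,10,11,12,13,14,15: 10000101000

10000101000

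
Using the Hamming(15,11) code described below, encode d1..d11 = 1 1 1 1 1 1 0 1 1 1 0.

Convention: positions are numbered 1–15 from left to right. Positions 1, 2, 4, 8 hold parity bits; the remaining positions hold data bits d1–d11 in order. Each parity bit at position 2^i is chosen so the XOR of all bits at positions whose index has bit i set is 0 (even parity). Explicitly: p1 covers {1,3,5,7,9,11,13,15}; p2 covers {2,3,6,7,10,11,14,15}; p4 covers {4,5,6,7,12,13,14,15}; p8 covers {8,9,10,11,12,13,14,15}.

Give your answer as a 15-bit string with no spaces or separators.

111011111101110

Place data at non-parity positions: p1 p2 1 p4 1 1 1 p8 1 1 0 1 1 1 0
p1 (pos 1,3,5,7,9,11,13,15): XOR of data positions = 1⊕1⊕1⊕1⊕0⊕1⊕0 = 1
p2 (pos 2,3,6,7,10,11,14,15): XOR of data positions = 1⊕1⊕1⊕1⊕0⊕1⊕0 = 1
p4 (pos 4,5,6,7,12,13,14,15): XOR of data positions = 1⊕1⊕1⊕1⊕1⊕1⊕0 = 0
p8 (pos 8,9,10,11,12,13,14,15): XOR of data positions = 1⊕1⊕0⊕1⊕1⊕1⊕0 = 1
Codeword: 111011111101110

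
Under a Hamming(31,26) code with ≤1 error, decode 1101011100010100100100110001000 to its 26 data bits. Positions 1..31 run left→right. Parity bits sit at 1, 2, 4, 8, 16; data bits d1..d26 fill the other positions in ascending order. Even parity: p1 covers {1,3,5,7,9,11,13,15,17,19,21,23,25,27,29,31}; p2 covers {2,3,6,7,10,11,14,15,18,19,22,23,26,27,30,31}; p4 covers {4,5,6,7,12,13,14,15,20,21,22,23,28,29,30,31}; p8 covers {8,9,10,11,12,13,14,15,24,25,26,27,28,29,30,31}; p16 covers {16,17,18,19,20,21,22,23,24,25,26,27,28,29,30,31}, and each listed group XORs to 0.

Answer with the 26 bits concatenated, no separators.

00110001010100100110101000

s1 (pos 1,3,5,7,9,11,13,15,17,19,21,23,25,27,29,31): 1⊕0⊕0⊕1⊕0⊕0⊕0⊕0⊕1⊕0⊕0⊕1⊕0⊕0⊕0⊕0 = 0
s2 (pos 2,3,6,7,10,11,14,15,18,19,22,23,26,27,30,31): 1⊕0⊕1⊕1⊕0⊕0⊕1⊕0⊕0⊕0⊕0⊕1⊕0⊕0⊕0⊕0 = 1
s4 (pos 4,5,6,7,12,13,14,15,20,21,22,23,28,29,30,31): 1⊕0⊕1⊕1⊕1⊕0⊕1⊕0⊕1⊕0⊕0⊕1⊕1⊕0⊕0⊕0 = 0
s8 (pos 8,9,10,11,12,13,14,15,24,25,26,27,28,29,30,31): 1⊕0⊕0⊕0⊕1⊕0⊕1⊕0⊕1⊕0⊕0⊕0⊕1⊕0⊕0⊕0 = 1
s16 (pos 16,17,18,19,20,21,22,23,24,25,26,27,28,29,30,31): 0⊕1⊕0⊕0⊕1⊕0⊕0⊕1⊕1⊕0⊕0⊕0⊕1⊕0⊕0⊕0 = 1
Syndrome s16…s1 = 11010 → error at position 26.
Flip position 26: 1101011100010100100100110001000 → 1101011100010100100100110101000
Read data bits from positions 3,5,6,7,9,10,11,12,13,14,15,17,18,19,20,21,22,23,24,25,26,27,28,29,30,31: 00110001010100100110101000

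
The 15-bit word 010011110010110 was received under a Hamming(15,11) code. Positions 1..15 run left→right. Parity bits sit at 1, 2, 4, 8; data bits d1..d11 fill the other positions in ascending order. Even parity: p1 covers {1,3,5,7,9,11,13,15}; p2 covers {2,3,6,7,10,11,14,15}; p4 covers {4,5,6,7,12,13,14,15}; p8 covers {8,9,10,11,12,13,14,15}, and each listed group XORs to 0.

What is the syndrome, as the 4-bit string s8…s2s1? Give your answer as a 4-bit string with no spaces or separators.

0110

s1 (pos 1,3,5,7,9,11,13,15): 0⊕0⊕1⊕1⊕0⊕1⊕1⊕0 = 0
s2 (pos 2,3,6,7,10,11,14,15): 1⊕0⊕1⊕1⊕0⊕1⊕1⊕0 = 1
s4 (pos 4,5,6,7,12,13,14,15): 0⊕1⊕1⊕1⊕0⊕1⊕1⊕0 = 1
s8 (pos 8,9,10,11,12,13,14,15): 1⊕0⊕0⊕1⊕0⊕1⊕1⊕0 = 0
Syndrome s8…s1 = 0110 → error at position 6.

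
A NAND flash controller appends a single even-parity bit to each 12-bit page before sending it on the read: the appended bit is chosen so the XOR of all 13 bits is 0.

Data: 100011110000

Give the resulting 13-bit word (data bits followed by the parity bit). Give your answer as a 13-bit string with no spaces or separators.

1000111100001

XOR of the 12 data bits: 1⊕0⊕0⊕0⊕1⊕1⊕1⊕1⊕0⊕0⊕0⊕0 = 1
Parity bit = 1 (so all 13 bits XOR to 0).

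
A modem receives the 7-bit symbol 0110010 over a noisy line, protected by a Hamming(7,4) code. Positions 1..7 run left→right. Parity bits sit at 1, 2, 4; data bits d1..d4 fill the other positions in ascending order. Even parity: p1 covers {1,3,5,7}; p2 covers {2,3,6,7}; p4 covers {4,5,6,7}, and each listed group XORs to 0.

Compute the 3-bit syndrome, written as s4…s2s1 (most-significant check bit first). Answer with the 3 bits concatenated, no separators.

111

s1 (pos 1,3,5,7): 0⊕1⊕0⊕0 = 1
s2 (pos 2,3,6,7): 1⊕1⊕1⊕0 = 1
s4 (pos 4,5,6,7): 0⊕0⊕1⊕0 = 1
Syndrome s4…s1 = 111 → error at position 7.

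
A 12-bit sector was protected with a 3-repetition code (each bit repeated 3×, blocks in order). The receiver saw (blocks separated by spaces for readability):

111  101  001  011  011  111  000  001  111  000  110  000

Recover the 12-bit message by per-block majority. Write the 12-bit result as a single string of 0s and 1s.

Block 1 (111): 3 ones → 1
Block 2 (101): 2 ones → 1
Block 3 (001): 1 one → 0
Block 4 (011): 2 ones → 1
Block 5 (011): 2 ones → 1
Block 6 (111): 3 ones → 1
Block 7 (000): 0 ones → 0
Block 8 (001): 1 one → 0
Block 9 (111): 3 ones → 1
Block 10 (000): 0 ones → 0
Block 11 (110): 2 ones → 1
Block 12 (000): 0 ones → 0

110111001010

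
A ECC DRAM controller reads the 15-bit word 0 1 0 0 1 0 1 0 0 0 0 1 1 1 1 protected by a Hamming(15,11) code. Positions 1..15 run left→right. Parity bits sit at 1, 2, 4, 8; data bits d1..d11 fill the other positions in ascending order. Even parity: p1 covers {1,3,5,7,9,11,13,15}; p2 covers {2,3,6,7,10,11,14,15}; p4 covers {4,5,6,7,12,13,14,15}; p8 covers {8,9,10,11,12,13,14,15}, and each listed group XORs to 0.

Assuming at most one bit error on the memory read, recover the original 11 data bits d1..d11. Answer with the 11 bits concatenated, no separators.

s1 (pos 1,3,5,7,9,11,13,15): 0⊕0⊕1⊕1⊕0⊕0⊕1⊕1 = 0
s2 (pos 2,3,6,7,10,11,14,15): 1⊕0⊕0⊕1⊕0⊕0⊕1⊕1 = 0
s4 (pos 4,5,6,7,12,13,14,15): 0⊕1⊕0⊕1⊕1⊕1⊕1⊕1 = 0
s8 (pos 8,9,10,11,12,13,14,15): 0⊕0⊕0⊕0⊕1⊕1⊕1⊕1 = 0
Syndrome s8…s1 = 0000 → no error.
Read data bits from positions 3,5,6,7,9,10,11,12,13,14,15: 01010001111

01010001111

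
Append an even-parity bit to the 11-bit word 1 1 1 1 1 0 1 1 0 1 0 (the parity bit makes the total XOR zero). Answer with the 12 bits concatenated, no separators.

XOR of the 11 data bits: 1⊕1⊕1⊕1⊕1⊕0⊕1⊕1⊕0⊕1⊕0 = 0
Parity bit = 0 (so all 12 bits XOR to 0).

111110110100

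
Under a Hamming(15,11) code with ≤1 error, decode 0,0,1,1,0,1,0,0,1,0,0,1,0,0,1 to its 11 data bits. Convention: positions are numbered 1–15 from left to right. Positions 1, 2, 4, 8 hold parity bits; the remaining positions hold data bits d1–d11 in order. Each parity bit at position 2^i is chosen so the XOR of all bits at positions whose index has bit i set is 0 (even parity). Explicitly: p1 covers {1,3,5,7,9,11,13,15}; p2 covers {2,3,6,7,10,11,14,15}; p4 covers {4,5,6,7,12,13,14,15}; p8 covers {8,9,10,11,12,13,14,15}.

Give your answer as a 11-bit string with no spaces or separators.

10101011001

s1 (pos 1,3,5,7,9,11,13,15): 0⊕1⊕0⊕0⊕1⊕0⊕0⊕1 = 1
s2 (pos 2,3,6,7,10,11,14,15): 0⊕1⊕1⊕0⊕0⊕0⊕0⊕1 = 1
s4 (pos 4,5,6,7,12,13,14,15): 1⊕0⊕1⊕0⊕1⊕0⊕0⊕1 = 0
s8 (pos 8,9,10,11,12,13,14,15): 0⊕1⊕0⊕0⊕1⊕0⊕0⊕1 = 1
Syndrome s8…s1 = 1011 → error at position 11.
Flip position 11: 001101001001001 → 001101001011001
Read data bits from positions 3,5,6,7,9,10,11,12,13,14,15: 10101011001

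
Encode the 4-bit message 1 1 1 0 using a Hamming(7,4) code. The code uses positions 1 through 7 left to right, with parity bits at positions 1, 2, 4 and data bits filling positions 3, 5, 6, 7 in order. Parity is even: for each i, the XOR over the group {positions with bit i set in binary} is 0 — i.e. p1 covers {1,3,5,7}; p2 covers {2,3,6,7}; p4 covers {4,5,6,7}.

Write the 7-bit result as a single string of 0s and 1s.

Place data at non-parity positions: p1 p2 1 p4 1 1 0
p1 (pos 1,3,5,7): XOR of data positions = 1⊕1⊕0 = 0
p2 (pos 2,3,6,7): XOR of data positions = 1⊕1⊕0 = 0
p4 (pos 4,5,6,7): XOR of data positions = 1⊕1⊕0 = 0
Codeword: 0010110

0010110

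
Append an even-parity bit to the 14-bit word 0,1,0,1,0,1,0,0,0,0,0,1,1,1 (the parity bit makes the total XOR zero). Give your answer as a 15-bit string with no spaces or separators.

010101000001110

XOR of the 14 data bits: 0⊕1⊕0⊕1⊕0⊕1⊕0⊕0⊕0⊕0⊕0⊕1⊕1⊕1 = 0
Parity bit = 0 (so all 15 bits XOR to 0).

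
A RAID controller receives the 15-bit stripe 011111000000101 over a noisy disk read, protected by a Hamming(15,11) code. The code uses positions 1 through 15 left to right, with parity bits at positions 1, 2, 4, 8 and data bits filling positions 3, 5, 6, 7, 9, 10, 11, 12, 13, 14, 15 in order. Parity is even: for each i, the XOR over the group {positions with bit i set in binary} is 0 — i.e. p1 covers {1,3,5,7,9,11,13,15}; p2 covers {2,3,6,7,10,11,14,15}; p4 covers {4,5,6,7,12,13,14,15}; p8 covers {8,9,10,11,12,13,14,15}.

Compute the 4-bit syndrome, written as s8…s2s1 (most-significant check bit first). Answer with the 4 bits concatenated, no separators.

0100

s1 (pos 1,3,5,7,9,11,13,15): 0⊕1⊕1⊕0⊕0⊕0⊕1⊕1 = 0
s2 (pos 2,3,6,7,10,11,14,15): 1⊕1⊕1⊕0⊕0⊕0⊕0⊕1 = 0
s4 (pos 4,5,6,7,12,13,14,15): 1⊕1⊕1⊕0⊕0⊕1⊕0⊕1 = 1
s8 (pos 8,9,10,11,12,13,14,15): 0⊕0⊕0⊕0⊕0⊕1⊕0⊕1 = 0
Syndrome s8…s1 = 0100 → error at position 4.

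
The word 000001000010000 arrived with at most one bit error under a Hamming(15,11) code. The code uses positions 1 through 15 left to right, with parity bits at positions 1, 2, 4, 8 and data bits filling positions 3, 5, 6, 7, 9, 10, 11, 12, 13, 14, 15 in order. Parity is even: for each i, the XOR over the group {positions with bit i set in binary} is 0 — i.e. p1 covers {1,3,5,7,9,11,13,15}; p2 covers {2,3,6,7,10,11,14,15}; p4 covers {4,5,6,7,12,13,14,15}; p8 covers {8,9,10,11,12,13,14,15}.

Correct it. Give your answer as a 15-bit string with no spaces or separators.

000001000010100

s1 (pos 1,3,5,7,9,11,13,15): 0⊕0⊕0⊕0⊕0⊕1⊕0⊕0 = 1
s2 (pos 2,3,6,7,10,11,14,15): 0⊕0⊕1⊕0⊕0⊕1⊕0⊕0 = 0
s4 (pos 4,5,6,7,12,13,14,15): 0⊕0⊕1⊕0⊕0⊕0⊕0⊕0 = 1
s8 (pos 8,9,10,11,12,13,14,15): 0⊕0⊕0⊕1⊕0⊕0⊕0⊕0 = 1
Syndrome s8…s1 = 1101 → error at position 13.
Flip position 13: 000001000010000 → 000001000010100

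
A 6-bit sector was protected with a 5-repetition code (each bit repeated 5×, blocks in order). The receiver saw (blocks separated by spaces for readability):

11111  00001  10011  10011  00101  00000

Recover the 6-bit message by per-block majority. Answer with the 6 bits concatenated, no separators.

101100

Block 1 (11111): 5 ones → 1
Block 2 (00001): 1 one → 0
Block 3 (10011): 3 ones → 1
Block 4 (10011): 3 ones → 1
Block 5 (00101): 2 ones → 0
Block 6 (00000): 0 ones → 0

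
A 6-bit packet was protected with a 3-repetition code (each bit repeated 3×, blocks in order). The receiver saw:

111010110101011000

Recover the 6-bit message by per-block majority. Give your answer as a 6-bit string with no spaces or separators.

101110

Block 1 (111): 3 ones → 1
Block 2 (010): 1 one → 0
Block 3 (110): 2 ones → 1
Block 4 (101): 2 ones → 1
Block 5 (011): 2 ones → 1
Block 6 (000): 0 ones → 0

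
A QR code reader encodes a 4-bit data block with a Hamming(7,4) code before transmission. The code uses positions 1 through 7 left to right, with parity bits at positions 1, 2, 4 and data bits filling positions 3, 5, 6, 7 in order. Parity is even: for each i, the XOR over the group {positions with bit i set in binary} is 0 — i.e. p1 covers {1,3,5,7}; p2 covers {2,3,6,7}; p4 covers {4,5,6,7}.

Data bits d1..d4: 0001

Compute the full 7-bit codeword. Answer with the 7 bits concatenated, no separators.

1101001

Place data at non-parity positions: p1 p2 0 p4 0 0 1
p1 (pos 1,3,5,7): XOR of data positions = 0⊕0⊕1 = 1
p2 (pos 2,3,6,7): XOR of data positions = 0⊕0⊕1 = 1
p4 (pos 4,5,6,7): XOR of data positions = 0⊕0⊕1 = 1
Codeword: 1101001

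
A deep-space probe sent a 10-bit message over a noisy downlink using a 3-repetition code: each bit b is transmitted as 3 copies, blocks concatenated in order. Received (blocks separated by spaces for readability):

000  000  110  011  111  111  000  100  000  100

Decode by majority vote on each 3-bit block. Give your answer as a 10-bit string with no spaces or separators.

0011110000

Block 1 (000): 0 ones → 0
Block 2 (000): 0 ones → 0
Block 3 (110): 2 ones → 1
Block 4 (011): 2 ones → 1
Block 5 (111): 3 ones → 1
Block 6 (111): 3 ones → 1
Block 7 (000): 0 ones → 0
Block 8 (100): 1 one → 0
Block 9 (000): 0 ones → 0
Block 10 (100): 1 one → 0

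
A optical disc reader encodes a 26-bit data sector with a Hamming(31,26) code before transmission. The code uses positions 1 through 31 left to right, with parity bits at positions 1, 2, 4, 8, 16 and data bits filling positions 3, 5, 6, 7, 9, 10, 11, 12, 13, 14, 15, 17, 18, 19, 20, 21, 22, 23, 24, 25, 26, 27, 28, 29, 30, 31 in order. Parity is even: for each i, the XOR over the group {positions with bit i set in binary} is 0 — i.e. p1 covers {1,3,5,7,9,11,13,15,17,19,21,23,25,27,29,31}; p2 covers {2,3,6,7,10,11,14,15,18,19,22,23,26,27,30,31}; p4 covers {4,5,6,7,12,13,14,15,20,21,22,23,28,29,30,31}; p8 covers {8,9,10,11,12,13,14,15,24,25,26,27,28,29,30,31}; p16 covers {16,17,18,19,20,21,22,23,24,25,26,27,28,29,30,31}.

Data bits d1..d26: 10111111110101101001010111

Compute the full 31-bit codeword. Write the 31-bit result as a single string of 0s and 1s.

Place data at non-parity positions: p1 p2 1 p4 0 1 1 p8 1 1 1 1 1 1 0 p16 1 0 1 1 0 1 0 0 1 0 1 0 1 1 1
p1 (pos 1,3,5,7,9,11,13,15,17,19,21,23,25,27,29,31): XOR of data positions = 1⊕0⊕1⊕1⊕1⊕1⊕0⊕1⊕1⊕0⊕0⊕1⊕1⊕1⊕1 = 1
p2 (pos 2,3,6,7,10,11,14,15,18,19,22,23,26,27,30,31): XOR of data positions = 1⊕1⊕1⊕1⊕1⊕1⊕0⊕0⊕1⊕1⊕0⊕0⊕1⊕1⊕1 = 1
p4 (pos 4,5,6,7,12,13,14,15,20,21,22,23,28,29,30,31): XOR of data positions = 0⊕1⊕1⊕1⊕1⊕1⊕0⊕1⊕0⊕1⊕0⊕0⊕1⊕1⊕1 = 0
p8 (pos 8,9,10,11,12,13,14,15,24,25,26,27,28,29,30,31): XOR of data positions = 1⊕1⊕1⊕1⊕1⊕1⊕0⊕0⊕1⊕0⊕1⊕0⊕1⊕1⊕1 = 1
p16 (pos 16,17,18,19,20,21,22,23,24,25,26,27,28,29,30,31): XOR of data positions = 1⊕0⊕1⊕1⊕0⊕1⊕0⊕0⊕1⊕0⊕1⊕0⊕1⊕1⊕1 = 1
Codeword: 1110011111111101101101001010111

1110011111111101101101001010111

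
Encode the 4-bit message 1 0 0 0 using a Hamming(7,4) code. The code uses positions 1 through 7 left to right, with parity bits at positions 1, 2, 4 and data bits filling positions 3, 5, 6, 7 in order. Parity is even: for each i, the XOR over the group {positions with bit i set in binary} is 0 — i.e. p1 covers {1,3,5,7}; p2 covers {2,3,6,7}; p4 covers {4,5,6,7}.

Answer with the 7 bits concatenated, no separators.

1110000

Place data at non-parity positions: p1 p2 1 p4 0 0 0
p1 (pos 1,3,5,7): XOR of data positions = 1⊕0⊕0 = 1
p2 (pos 2,3,6,7): XOR of data positions = 1⊕0⊕0 = 1
p4 (pos 4,5,6,7): XOR of data positions = 0⊕0⊕0 = 0
Codeword: 1110000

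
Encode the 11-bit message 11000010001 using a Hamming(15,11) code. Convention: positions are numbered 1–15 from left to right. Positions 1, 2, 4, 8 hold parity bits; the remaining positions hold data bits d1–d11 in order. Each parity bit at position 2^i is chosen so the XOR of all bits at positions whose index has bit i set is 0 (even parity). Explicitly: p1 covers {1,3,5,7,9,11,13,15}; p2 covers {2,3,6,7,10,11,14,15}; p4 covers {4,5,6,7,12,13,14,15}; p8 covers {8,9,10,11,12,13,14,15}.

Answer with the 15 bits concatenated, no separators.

Place data at non-parity positions: p1 p2 1 p4 1 0 0 p8 0 0 1 0 0 0 1
p1 (pos 1,3,5,7,9,11,13,15): XOR of data positions = 1⊕1⊕0⊕0⊕1⊕0⊕1 = 0
p2 (pos 2,3,6,7,10,11,14,15): XOR of data positions = 1⊕0⊕0⊕0⊕1⊕0⊕1 = 1
p4 (pos 4,5,6,7,12,13,14,15): XOR of data positions = 1⊕0⊕0⊕0⊕0⊕0⊕1 = 0
p8 (pos 8,9,10,11,12,13,14,15): XOR of data positions = 0⊕0⊕1⊕0⊕0⊕0⊕1 = 0
Codeword: 011010000010001

011010000010001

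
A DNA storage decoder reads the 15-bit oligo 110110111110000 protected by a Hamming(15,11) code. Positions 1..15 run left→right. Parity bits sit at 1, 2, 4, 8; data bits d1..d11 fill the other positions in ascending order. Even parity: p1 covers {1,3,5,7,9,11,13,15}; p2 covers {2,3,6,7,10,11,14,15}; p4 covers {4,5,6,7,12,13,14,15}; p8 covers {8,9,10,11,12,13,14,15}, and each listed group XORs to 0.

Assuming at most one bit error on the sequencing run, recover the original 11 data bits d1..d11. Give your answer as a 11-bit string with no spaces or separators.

s1 (pos 1,3,5,7,9,11,13,15): 1⊕0⊕1⊕1⊕1⊕1⊕0⊕0 = 1
s2 (pos 2,3,6,7,10,11,14,15): 1⊕0⊕0⊕1⊕1⊕1⊕0⊕0 = 0
s4 (pos 4,5,6,7,12,13,14,15): 1⊕1⊕0⊕1⊕0⊕0⊕0⊕0 = 1
s8 (pos 8,9,10,11,12,13,14,15): 1⊕1⊕1⊕1⊕0⊕0⊕0⊕0 = 0
Syndrome s8…s1 = 0101 → error at position 5.
Flip position 5: 110110111110000 → 110100111110000
Read data bits from positions 3,5,6,7,9,10,11,12,13,14,15: 00011110000

00011110000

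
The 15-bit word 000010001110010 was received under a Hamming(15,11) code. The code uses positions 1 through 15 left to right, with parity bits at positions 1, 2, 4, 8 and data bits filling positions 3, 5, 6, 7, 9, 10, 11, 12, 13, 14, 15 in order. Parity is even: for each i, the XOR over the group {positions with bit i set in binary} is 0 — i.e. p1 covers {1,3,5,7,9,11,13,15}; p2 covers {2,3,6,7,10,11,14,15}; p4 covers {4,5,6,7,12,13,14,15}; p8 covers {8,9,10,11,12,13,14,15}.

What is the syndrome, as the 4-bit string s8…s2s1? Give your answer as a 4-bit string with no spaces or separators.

0011

s1 (pos 1,3,5,7,9,11,13,15): 0⊕0⊕1⊕0⊕1⊕1⊕0⊕0 = 1
s2 (pos 2,3,6,7,10,11,14,15): 0⊕0⊕0⊕0⊕1⊕1⊕1⊕0 = 1
s4 (pos 4,5,6,7,12,13,14,15): 0⊕1⊕0⊕0⊕0⊕0⊕1⊕0 = 0
s8 (pos 8,9,10,11,12,13,14,15): 0⊕1⊕1⊕1⊕0⊕0⊕1⊕0 = 0
Syndrome s8…s1 = 0011 → error at position 3.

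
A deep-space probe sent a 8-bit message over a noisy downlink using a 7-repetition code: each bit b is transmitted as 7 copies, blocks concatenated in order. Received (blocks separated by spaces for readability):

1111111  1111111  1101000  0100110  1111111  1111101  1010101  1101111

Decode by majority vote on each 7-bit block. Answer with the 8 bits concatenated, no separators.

11001111

Block 1 (1111111): 7 ones → 1
Block 2 (1111111): 7 ones → 1
Block 3 (1101000): 3 ones → 0
Block 4 (0100110): 3 ones → 0
Block 5 (1111111): 7 ones → 1
Block 6 (1111101): 6 ones → 1
Block 7 (1010101): 4 ones → 1
Block 8 (1101111): 6 ones → 1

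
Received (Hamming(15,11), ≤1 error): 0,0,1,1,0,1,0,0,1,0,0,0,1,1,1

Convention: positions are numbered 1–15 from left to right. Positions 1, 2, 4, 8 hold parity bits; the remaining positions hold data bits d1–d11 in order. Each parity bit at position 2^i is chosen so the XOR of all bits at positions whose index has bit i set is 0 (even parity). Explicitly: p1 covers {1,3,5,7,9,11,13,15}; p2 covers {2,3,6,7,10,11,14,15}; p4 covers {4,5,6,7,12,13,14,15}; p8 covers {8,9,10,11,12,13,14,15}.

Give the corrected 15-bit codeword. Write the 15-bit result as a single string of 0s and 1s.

001001001000111

s1 (pos 1,3,5,7,9,11,13,15): 0⊕1⊕0⊕0⊕1⊕0⊕1⊕1 = 0
s2 (pos 2,3,6,7,10,11,14,15): 0⊕1⊕1⊕0⊕0⊕0⊕1⊕1 = 0
s4 (pos 4,5,6,7,12,13,14,15): 1⊕0⊕1⊕0⊕0⊕1⊕1⊕1 = 1
s8 (pos 8,9,10,11,12,13,14,15): 0⊕1⊕0⊕0⊕0⊕1⊕1⊕1 = 0
Syndrome s8…s1 = 0100 → error at position 4.
Flip position 4: 001101001000111 → 001001001000111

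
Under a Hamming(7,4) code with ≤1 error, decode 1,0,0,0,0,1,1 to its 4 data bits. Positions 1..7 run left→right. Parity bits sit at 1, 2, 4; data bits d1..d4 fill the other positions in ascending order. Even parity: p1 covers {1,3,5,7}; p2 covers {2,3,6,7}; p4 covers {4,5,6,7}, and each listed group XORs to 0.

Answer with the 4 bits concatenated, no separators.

s1 (pos 1,3,5,7): 1⊕0⊕0⊕1 = 0
s2 (pos 2,3,6,7): 0⊕0⊕1⊕1 = 0
s4 (pos 4,5,6,7): 0⊕0⊕1⊕1 = 0
Syndrome s4…s1 = 000 → no error.
Read data bits from positions 3,5,6,7: 0011

0011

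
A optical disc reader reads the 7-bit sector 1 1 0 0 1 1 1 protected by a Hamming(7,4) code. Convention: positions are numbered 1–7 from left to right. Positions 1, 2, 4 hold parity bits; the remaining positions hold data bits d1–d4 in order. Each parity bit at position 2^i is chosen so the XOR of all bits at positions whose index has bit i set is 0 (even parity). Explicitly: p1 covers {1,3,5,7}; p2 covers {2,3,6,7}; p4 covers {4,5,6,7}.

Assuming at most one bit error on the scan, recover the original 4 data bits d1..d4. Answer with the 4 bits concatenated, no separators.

0110

s1 (pos 1,3,5,7): 1⊕0⊕1⊕1 = 1
s2 (pos 2,3,6,7): 1⊕0⊕1⊕1 = 1
s4 (pos 4,5,6,7): 0⊕1⊕1⊕1 = 1
Syndrome s4…s1 = 111 → error at position 7.
Flip position 7: 1100111 → 1100110
Read data bits from positions 3,5,6,7: 0110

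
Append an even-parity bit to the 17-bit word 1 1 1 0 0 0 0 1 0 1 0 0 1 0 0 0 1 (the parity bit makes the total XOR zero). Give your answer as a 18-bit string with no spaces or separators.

111000010100100011

XOR of the 17 data bits: 1⊕1⊕1⊕0⊕0⊕0⊕0⊕1⊕0⊕1⊕0⊕0⊕1⊕0⊕0⊕0⊕1 = 1
Parity bit = 1 (so all 18 bits XOR to 0).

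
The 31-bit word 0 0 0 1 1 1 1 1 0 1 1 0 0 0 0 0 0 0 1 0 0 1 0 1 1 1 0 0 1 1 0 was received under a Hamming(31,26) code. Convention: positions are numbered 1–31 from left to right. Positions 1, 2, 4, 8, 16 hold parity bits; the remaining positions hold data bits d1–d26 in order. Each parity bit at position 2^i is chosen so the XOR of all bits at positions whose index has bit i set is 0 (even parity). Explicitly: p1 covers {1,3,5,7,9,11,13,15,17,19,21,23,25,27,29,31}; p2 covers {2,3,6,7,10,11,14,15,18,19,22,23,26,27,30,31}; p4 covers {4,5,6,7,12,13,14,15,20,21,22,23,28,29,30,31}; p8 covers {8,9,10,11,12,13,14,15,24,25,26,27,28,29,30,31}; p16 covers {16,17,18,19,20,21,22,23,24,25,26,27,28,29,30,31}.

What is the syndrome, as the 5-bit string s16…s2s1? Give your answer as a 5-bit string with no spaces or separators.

10100

s1 (pos 1,3,5,7,9,11,13,15,17,19,21,23,25,27,29,31): 0⊕0⊕1⊕1⊕0⊕1⊕0⊕0⊕0⊕1⊕0⊕0⊕1⊕0⊕1⊕0 = 0
s2 (pos 2,3,6,7,10,11,14,15,18,19,22,23,26,27,30,31): 0⊕0⊕1⊕1⊕1⊕1⊕0⊕0⊕0⊕1⊕1⊕0⊕1⊕0⊕1⊕0 = 0
s4 (pos 4,5,6,7,12,13,14,15,20,21,22,23,28,29,30,31): 1⊕1⊕1⊕1⊕0⊕0⊕0⊕0⊕0⊕0⊕1⊕0⊕0⊕1⊕1⊕0 = 1
s8 (pos 8,9,10,11,12,13,14,15,24,25,26,27,28,29,30,31): 1⊕0⊕1⊕1⊕0⊕0⊕0⊕0⊕1⊕1⊕1⊕0⊕0⊕1⊕1⊕0 = 0
s16 (pos 16,17,18,19,20,21,22,23,24,25,26,27,28,29,30,31): 0⊕0⊕0⊕1⊕0⊕0⊕1⊕0⊕1⊕1⊕1⊕0⊕0⊕1⊕1⊕0 = 1
Syndrome s16…s1 = 10100 → error at position 20.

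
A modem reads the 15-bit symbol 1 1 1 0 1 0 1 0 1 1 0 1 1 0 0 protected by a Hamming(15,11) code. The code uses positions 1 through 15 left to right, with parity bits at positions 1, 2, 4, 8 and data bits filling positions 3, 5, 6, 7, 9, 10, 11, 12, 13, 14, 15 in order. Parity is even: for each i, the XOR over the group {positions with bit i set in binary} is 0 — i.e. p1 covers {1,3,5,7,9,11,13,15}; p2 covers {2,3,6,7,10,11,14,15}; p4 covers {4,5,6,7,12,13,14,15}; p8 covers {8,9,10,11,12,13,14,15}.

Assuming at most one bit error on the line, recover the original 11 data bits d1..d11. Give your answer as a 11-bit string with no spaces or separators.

s1 (pos 1,3,5,7,9,11,13,15): 1⊕1⊕1⊕1⊕1⊕0⊕1⊕0 = 0
s2 (pos 2,3,6,7,10,11,14,15): 1⊕1⊕0⊕1⊕1⊕0⊕0⊕0 = 0
s4 (pos 4,5,6,7,12,13,14,15): 0⊕1⊕0⊕1⊕1⊕1⊕0⊕0 = 0
s8 (pos 8,9,10,11,12,13,14,15): 0⊕1⊕1⊕0⊕1⊕1⊕0⊕0 = 0
Syndrome s8…s1 = 0000 → no error.
Read data bits from positions 3,5,6,7,9,10,11,12,13,14,15: 11011101100

11011101100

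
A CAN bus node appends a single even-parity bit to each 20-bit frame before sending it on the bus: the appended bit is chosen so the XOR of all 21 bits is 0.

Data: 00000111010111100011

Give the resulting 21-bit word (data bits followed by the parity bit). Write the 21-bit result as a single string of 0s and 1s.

XOR of the 20 data bits: 0⊕0⊕0⊕0⊕0⊕1⊕1⊕1⊕0⊕1⊕0⊕1⊕1⊕1⊕1⊕0⊕0⊕0⊕1⊕1 = 0
Parity bit = 0 (so all 21 bits XOR to 0).

000001110101111000110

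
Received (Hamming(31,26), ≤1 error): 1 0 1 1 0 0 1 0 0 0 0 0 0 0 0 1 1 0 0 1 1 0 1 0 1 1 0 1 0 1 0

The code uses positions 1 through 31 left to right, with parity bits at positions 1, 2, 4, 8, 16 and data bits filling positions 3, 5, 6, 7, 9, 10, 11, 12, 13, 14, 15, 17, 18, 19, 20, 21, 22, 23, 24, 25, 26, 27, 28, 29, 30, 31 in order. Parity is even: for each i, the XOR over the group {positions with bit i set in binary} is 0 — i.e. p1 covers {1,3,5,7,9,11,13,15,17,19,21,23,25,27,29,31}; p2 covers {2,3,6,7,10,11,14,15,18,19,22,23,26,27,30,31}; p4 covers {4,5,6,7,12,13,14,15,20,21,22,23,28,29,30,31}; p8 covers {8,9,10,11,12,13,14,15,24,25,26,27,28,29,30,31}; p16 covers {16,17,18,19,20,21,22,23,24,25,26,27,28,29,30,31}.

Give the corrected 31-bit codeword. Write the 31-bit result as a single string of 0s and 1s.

1011001000000001100110001101010

s1 (pos 1,3,5,7,9,11,13,15,17,19,21,23,25,27,29,31): 1⊕1⊕0⊕1⊕0⊕0⊕0⊕0⊕1⊕0⊕1⊕1⊕1⊕0⊕0⊕0 = 1
s2 (pos 2,3,6,7,10,11,14,15,18,19,22,23,26,27,30,31): 0⊕1⊕0⊕1⊕0⊕0⊕0⊕0⊕0⊕0⊕0⊕1⊕1⊕0⊕1⊕0 = 1
s4 (pos 4,5,6,7,12,13,14,15,20,21,22,23,28,29,30,31): 1⊕0⊕0⊕1⊕0⊕0⊕0⊕0⊕1⊕1⊕0⊕1⊕1⊕0⊕1⊕0 = 1
s8 (pos 8,9,10,11,12,13,14,15,24,25,26,27,28,29,30,31): 0⊕0⊕0⊕0⊕0⊕0⊕0⊕0⊕0⊕1⊕1⊕0⊕1⊕0⊕1⊕0 = 0
s16 (pos 16,17,18,19,20,21,22,23,24,25,26,27,28,29,30,31): 1⊕1⊕0⊕0⊕1⊕1⊕0⊕1⊕0⊕1⊕1⊕0⊕1⊕0⊕1⊕0 = 1
Syndrome s16…s1 = 10111 → error at position 23.
Flip position 23: 1011001000000001100110101101010 → 1011001000000001100110001101010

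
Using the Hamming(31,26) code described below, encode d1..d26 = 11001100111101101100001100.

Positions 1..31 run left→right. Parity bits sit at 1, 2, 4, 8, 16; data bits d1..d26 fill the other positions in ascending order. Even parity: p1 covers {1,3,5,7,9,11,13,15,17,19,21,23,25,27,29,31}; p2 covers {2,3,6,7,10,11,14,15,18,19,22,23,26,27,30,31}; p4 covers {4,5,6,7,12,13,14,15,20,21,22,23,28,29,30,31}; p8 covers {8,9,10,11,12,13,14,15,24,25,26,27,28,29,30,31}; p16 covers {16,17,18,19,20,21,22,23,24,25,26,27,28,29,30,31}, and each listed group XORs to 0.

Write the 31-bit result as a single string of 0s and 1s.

Place data at non-parity positions: p1 p2 1 p4 1 0 0 p8 1 1 0 0 1 1 1 p16 1 0 1 1 0 1 1 0 0 0 0 1 1 0 0
p1 (pos 1,3,5,7,9,11,13,15,17,19,21,23,25,27,29,31): XOR of data positions = 1⊕1⊕0⊕1⊕0⊕1⊕1⊕1⊕1⊕0⊕1⊕0⊕0⊕1⊕0 = 1
p2 (pos 2,3,6,7,10,11,14,15,18,19,22,23,26,27,30,31): XOR of data positions = 1⊕0⊕0⊕1⊕0⊕1⊕1⊕0⊕1⊕1⊕1⊕0⊕0⊕0⊕0 = 1
p4 (pos 4,5,6,7,12,13,14,15,20,21,22,23,28,29,30,31): XOR of data positions = 1⊕0⊕0⊕0⊕1⊕1⊕1⊕1⊕0⊕1⊕1⊕1⊕1⊕0⊕0 = 1
p8 (pos 8,9,10,11,12,13,14,15,24,25,26,27,28,29,30,31): XOR of data positions = 1⊕1⊕0⊕0⊕1⊕1⊕1⊕0⊕0⊕0⊕0⊕1⊕1⊕0⊕0 = 1
p16 (pos 16,17,18,19,20,21,22,23,24,25,26,27,28,29,30,31): XOR of data positions = 1⊕0⊕1⊕1⊕0⊕1⊕1⊕0⊕0⊕0⊕0⊕1⊕1⊕0⊕0 = 1
Codeword: 1111100111001111101101100001100

1111100111001111101101100001100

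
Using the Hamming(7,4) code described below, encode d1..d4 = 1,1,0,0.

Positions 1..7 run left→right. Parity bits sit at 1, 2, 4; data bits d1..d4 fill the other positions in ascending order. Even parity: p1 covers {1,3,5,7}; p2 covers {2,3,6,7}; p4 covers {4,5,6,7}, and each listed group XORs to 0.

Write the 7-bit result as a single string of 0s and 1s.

0111100

Place data at non-parity positions: p1 p2 1 p4 1 0 0
p1 (pos 1,3,5,7): XOR of data positions = 1⊕1⊕0 = 0
p2 (pos 2,3,6,7): XOR of data positions = 1⊕0⊕0 = 1
p4 (pos 4,5,6,7): XOR of data positions = 1⊕0⊕0 = 1
Codeword: 0111100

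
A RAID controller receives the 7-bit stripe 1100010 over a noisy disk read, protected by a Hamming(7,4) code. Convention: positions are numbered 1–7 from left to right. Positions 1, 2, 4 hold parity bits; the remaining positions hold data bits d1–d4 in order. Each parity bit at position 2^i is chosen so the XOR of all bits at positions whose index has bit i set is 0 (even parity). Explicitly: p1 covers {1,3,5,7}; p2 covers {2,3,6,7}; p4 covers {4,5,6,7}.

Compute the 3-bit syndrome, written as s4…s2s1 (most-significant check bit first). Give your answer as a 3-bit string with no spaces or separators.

101

s1 (pos 1,3,5,7): 1⊕0⊕0⊕0 = 1
s2 (pos 2,3,6,7): 1⊕0⊕1⊕0 = 0
s4 (pos 4,5,6,7): 0⊕0⊕1⊕0 = 1
Syndrome s4…s1 = 101 → error at position 5.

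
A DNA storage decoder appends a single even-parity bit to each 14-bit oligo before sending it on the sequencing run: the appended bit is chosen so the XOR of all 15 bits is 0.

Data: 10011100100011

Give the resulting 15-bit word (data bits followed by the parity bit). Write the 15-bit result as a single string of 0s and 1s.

XOR of the 14 data bits: 1⊕0⊕0⊕1⊕1⊕1⊕0⊕0⊕1⊕0⊕0⊕0⊕1⊕1 = 1
Parity bit = 1 (so all 15 bits XOR to 0).

100111001000111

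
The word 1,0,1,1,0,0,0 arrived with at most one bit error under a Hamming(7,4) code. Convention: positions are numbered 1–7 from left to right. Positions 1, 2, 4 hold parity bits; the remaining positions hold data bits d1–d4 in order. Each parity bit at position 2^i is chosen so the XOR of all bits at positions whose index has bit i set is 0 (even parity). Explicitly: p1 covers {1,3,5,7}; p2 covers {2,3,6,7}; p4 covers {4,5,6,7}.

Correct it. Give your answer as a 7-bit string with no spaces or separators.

s1 (pos 1,3,5,7): 1⊕1⊕0⊕0 = 0
s2 (pos 2,3,6,7): 0⊕1⊕0⊕0 = 1
s4 (pos 4,5,6,7): 1⊕0⊕0⊕0 = 1
Syndrome s4…s1 = 110 → error at position 6.
Flip position 6: 1011000 → 1011010

1011010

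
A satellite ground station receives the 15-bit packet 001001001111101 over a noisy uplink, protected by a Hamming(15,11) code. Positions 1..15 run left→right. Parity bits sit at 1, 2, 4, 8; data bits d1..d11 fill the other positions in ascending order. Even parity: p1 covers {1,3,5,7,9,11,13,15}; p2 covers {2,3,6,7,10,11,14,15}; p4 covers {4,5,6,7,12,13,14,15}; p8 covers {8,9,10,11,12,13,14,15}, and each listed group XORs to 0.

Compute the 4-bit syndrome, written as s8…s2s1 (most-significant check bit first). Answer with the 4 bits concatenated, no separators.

0011

s1 (pos 1,3,5,7,9,11,13,15): 0⊕1⊕0⊕0⊕1⊕1⊕1⊕1 = 1
s2 (pos 2,3,6,7,10,11,14,15): 0⊕1⊕1⊕0⊕1⊕1⊕0⊕1 = 1
s4 (pos 4,5,6,7,12,13,14,15): 0⊕0⊕1⊕0⊕1⊕1⊕0⊕1 = 0
s8 (pos 8,9,10,11,12,13,14,15): 0⊕1⊕1⊕1⊕1⊕1⊕0⊕1 = 0
Syndrome s8…s1 = 0011 → error at position 3.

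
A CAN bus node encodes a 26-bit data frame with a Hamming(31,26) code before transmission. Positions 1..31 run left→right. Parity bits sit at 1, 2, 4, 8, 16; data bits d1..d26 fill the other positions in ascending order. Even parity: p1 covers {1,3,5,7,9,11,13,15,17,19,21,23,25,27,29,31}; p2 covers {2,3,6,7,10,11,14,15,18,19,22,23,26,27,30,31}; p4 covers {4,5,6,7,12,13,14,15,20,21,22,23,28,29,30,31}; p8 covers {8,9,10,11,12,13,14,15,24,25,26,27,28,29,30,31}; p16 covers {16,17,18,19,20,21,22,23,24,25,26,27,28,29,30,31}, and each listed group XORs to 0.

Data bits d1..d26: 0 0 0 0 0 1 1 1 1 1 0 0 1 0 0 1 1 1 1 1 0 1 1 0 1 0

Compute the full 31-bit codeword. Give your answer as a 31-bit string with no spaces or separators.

Place data at non-parity positions: p1 p2 0 p4 0 0 0 p8 0 1 1 1 1 1 0 p16 0 1 0 0 1 1 1 1 1 0 1 1 0 1 0
p1 (pos 1,3,5,7,9,11,13,15,17,19,21,23,25,27,29,31): XOR of data positions = 0⊕0⊕0⊕0⊕1⊕1⊕0⊕0⊕0⊕1⊕1⊕1⊕1⊕0⊕0 = 0
p2 (pos 2,3,6,7,10,11,14,15,18,19,22,23,26,27,30,31): XOR of data positions = 0⊕0⊕0⊕1⊕1⊕1⊕0⊕1⊕0⊕1⊕1⊕0⊕1⊕1⊕0 = 0
p4 (pos 4,5,6,7,12,13,14,15,20,21,22,23,28,29,30,31): XOR of data positions = 0⊕0⊕0⊕1⊕1⊕1⊕0⊕0⊕1⊕1⊕1⊕1⊕0⊕1⊕0 = 0
p8 (pos 8,9,10,11,12,13,14,15,24,25,26,27,28,29,30,31): XOR of data positions = 0⊕1⊕1⊕1⊕1⊕1⊕0⊕1⊕1⊕0⊕1⊕1⊕0⊕1⊕0 = 0
p16 (pos 16,17,18,19,20,21,22,23,24,25,26,27,28,29,30,31): XOR of data positions = 0⊕1⊕0⊕0⊕1⊕1⊕1⊕1⊕1⊕0⊕1⊕1⊕0⊕1⊕0 = 1
Codeword: 0000000001111101010011111011010

0000000001111101010011111011010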